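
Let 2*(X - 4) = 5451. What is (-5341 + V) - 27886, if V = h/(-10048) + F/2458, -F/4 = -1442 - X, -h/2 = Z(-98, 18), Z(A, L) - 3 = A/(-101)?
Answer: -20716923906531/623624096 ≈ -33220.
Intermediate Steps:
Z(A, L) = 3 - A/101 (Z(A, L) = 3 + A/(-101) = 3 + A*(-1/101) = 3 - A/101)
X = 5459/2 (X = 4 + (1/2)*5451 = 4 + 5451/2 = 5459/2 ≈ 2729.5)
h = -802/101 (h = -2*(3 - 1/101*(-98)) = -2*(3 + 98/101) = -2*401/101 = -802/101 ≈ -7.9406)
F = 16686 (F = -4*(-1442 - 1*5459/2) = -4*(-1442 - 5459/2) = -4*(-8343/2) = 16686)
V = 4233931261/623624096 (V = -802/101/(-10048) + 16686/2458 = -802/101*(-1/10048) + 16686*(1/2458) = 401/507424 + 8343/1229 = 4233931261/623624096 ≈ 6.7892)
(-5341 + V) - 27886 = (-5341 + 4233931261/623624096) - 27886 = -3326542365475/623624096 - 27886 = -20716923906531/623624096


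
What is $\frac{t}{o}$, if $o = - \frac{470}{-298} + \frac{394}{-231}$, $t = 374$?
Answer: $- \frac{12872706}{4421} \approx -2911.7$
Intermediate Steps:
$o = - \frac{4421}{34419}$ ($o = \left(-470\right) \left(- \frac{1}{298}\right) + 394 \left(- \frac{1}{231}\right) = \frac{235}{149} - \frac{394}{231} = - \frac{4421}{34419} \approx -0.12845$)
$\frac{t}{o} = \frac{374}{- \frac{4421}{34419}} = 374 \left(- \frac{34419}{4421}\right) = - \frac{12872706}{4421}$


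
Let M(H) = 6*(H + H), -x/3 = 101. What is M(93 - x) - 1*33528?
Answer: -28776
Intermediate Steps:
x = -303 (x = -3*101 = -303)
M(H) = 12*H (M(H) = 6*(2*H) = 12*H)
M(93 - x) - 1*33528 = 12*(93 - 1*(-303)) - 1*33528 = 12*(93 + 303) - 33528 = 12*396 - 33528 = 4752 - 33528 = -28776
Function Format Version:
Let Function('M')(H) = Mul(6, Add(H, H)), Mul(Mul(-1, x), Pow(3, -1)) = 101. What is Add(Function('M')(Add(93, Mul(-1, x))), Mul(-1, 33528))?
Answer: -28776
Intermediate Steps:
x = -303 (x = Mul(-3, 101) = -303)
Function('M')(H) = Mul(12, H) (Function('M')(H) = Mul(6, Mul(2, H)) = Mul(12, H))
Add(Function('M')(Add(93, Mul(-1, x))), Mul(-1, 33528)) = Add(Mul(12, Add(93, Mul(-1, -303))), Mul(-1, 33528)) = Add(Mul(12, Add(93, 303)), -33528) = Add(Mul(12, 396), -33528) = Add(4752, -33528) = -28776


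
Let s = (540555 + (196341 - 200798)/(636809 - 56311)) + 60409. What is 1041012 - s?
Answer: 255446988361/580498 ≈ 4.4005e+5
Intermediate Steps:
s = 348858395615/580498 (s = (540555 - 4457/580498) + 60409 = 313791091933/580498 + 60409 = 348858395615/580498 ≈ 6.0096e+5)
1041012 - s = 1041012 - 1*348858395615/580498 = 1041012 - 348858395615/580498 = 255446988361/580498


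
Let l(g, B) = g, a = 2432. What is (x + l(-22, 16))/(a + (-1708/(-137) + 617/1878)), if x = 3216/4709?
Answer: -25826883252/2962016118845 ≈ -0.0087194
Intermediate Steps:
x = 3216/4709 (x = 3216*(1/4709) = 3216/4709 ≈ 0.68295)
(x + l(-22, 16))/(a + (-1708/(-137) + 617/1878)) = (3216/4709 - 22)/(2432 + (-1708/(-137) + 617/1878)) = -100382/(4709*(2432 + (-1708*(-1/137) + 617*(1/1878)))) = -100382/(4709*(2432 + (1708/137 + 617/1878))) = -100382/(4709*(2432 + 3292153/257286)) = -100382/(4709*629011705/257286) = -100382/4709*257286/629011705 = -25826883252/2962016118845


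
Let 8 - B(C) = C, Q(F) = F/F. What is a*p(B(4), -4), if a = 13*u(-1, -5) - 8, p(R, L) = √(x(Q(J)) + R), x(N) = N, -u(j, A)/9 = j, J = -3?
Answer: 109*√5 ≈ 243.73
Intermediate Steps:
Q(F) = 1
u(j, A) = -9*j
B(C) = 8 - C
p(R, L) = √(1 + R)
a = 109 (a = 13*(-9*(-1)) - 8 = 13*9 - 8 = 117 - 8 = 109)
a*p(B(4), -4) = 109*√(1 + (8 - 1*4)) = 109*√(1 + (8 - 4)) = 109*√(1 + 4) = 109*√5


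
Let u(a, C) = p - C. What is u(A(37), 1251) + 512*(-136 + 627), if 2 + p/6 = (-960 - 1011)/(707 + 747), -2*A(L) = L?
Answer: 181837870/727 ≈ 2.5012e+5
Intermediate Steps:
A(L) = -L/2
p = -14637/727 (p = -12 + 6*((-960 - 1011)/(707 + 747)) = -12 + 6*(-1971/1454) = -12 - 5913/727 = -14637/727 ≈ -20.133)
u(a, C) = -14637/727 - C
u(A(37), 1251) + 512*(-136 + 627) = (-14637/727 - 1*1251) + 512*(-136 + 627) = (-14637/727 - 1251) + 512*491 = -924114/727 + 251392 = 181837870/727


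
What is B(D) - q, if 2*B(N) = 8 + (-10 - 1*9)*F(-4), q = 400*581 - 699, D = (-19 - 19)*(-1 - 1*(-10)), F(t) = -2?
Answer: -231678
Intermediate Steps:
D = -342 (D = -38*(-1 + 10) = -38*9 = -342)
q = 231701 (q = 232400 - 699 = 231701)
B(N) = 23 (B(N) = (8 + (-10 - 1*9)*(-2))/2 = (8 + (-10 - 9)*(-2))/2 = (8 - 19*(-2))/2 = (8 + 38)/2 = (1/2)*46 = 23)
B(D) - q = 23 - 1*231701 = 23 - 231701 = -231678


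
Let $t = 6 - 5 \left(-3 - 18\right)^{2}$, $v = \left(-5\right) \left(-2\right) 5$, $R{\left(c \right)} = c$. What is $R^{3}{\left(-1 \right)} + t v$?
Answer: $-109951$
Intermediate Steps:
$v = 50$ ($v = 10 \cdot 5 = 50$)
$t = -2199$ ($t = 6 - 5 \left(-3 - 18\right)^{2} = 6 - 5 \left(-21\right)^{2} = 6 - 2205 = -2199$)
$R^{3}{\left(-1 \right)} + t v = \left(-1\right)^{3} - 109950 = -1 - 109950 = -109951$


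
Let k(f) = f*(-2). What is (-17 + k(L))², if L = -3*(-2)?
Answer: 841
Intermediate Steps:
L = 6
k(f) = -2*f
(-17 + k(L))² = (-17 - 2*6)² = (-17 - 12)² = (-29)² = 841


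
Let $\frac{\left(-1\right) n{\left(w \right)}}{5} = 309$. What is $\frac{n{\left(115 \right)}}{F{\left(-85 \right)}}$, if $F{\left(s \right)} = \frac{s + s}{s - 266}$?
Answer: $- \frac{108459}{34} \approx -3190.0$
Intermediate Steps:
$n{\left(w \right)} = -1545$ ($n{\left(w \right)} = \left(-5\right) 309 = -1545$)
$F{\left(s \right)} = \frac{2 s}{-266 + s}$
$\frac{n{\left(115 \right)}}{F{\left(-85 \right)}} = - \frac{1545}{2 \left(-85\right) \frac{1}{-266 - 85}} = - \frac{1545}{2 \left(-85\right) \frac{1}{-351}} = - \frac{1545}{2 \left(-85\right) \left(- \frac{1}{351}\right)} = - \frac{1545}{\frac{170}{351}} = \left(-1545\right) \frac{351}{170} = - \frac{108459}{34}$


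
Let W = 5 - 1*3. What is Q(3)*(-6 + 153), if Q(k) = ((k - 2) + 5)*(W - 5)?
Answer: -2646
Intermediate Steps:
W = 2 (W = 5 - 3 = 2)
Q(k) = -9 - 3*k (Q(k) = ((k - 2) + 5)*(2 - 5) = ((-2 + k) + 5)*(-3) = (3 + k)*(-3) = -9 - 3*k)
Q(3)*(-6 + 153) = (-9 - 3*3)*(-6 + 153) = (-9 - 9)*147 = -18*147 = -2646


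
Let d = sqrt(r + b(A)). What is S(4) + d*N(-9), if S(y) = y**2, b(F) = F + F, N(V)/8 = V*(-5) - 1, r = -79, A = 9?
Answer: 16 + 352*I*sqrt(61) ≈ 16.0 + 2749.2*I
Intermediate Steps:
N(V) = -8 - 40*V (N(V) = 8*(V*(-5) - 1) = 8*(-5*V - 1) = 8*(-1 - 5*V) = -8 - 40*V)
b(F) = 2*F
d = I*sqrt(61) (d = sqrt(-79 + 2*9) = sqrt(-79 + 18) = sqrt(-61) = I*sqrt(61) ≈ 7.8102*I)
S(4) + d*N(-9) = 4**2 + (I*sqrt(61))*(-8 - 40*(-9)) = 16 + (I*sqrt(61))*(-8 + 360) = 16 + (I*sqrt(61))*352 = 16 + 352*I*sqrt(61)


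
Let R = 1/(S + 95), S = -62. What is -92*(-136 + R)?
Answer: 412804/33 ≈ 12509.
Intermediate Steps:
R = 1/33 (R = 1/(-62 + 95) = 1/33 ≈ 0.030303)
-92*(-136 + R) = -92*(-136 + 1/33) = -92*(-4487/33) = 412804/33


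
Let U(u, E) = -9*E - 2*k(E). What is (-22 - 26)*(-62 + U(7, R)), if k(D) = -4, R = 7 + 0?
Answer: 5616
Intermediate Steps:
R = 7
U(u, E) = 8 - 9*E (U(u, E) = -9*E - 2*(-4) = -9*E + 8 = 8 - 9*E)
(-22 - 26)*(-62 + U(7, R)) = (-22 - 26)*(-62 + (8 - 9*7)) = -48*(-62 + (8 - 63)) = -48*(-62 - 55) = -48*(-117) = 5616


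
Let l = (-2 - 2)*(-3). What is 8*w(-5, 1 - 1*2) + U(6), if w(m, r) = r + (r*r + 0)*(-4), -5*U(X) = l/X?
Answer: -202/5 ≈ -40.400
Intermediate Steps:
l = 12 (l = -4*(-3) = 12)
U(X) = -12/(5*X)
w(m, r) = r - 4*r² (w(m, r) = r + (r² + 0)*(-4) = r + r²*(-4) = r - 4*r²)
8*w(-5, 1 - 1*2) + U(6) = 8*((1 - 1*2)*(1 - 4*(1 - 1*2))) - 12/5/6 = 8*((1 - 2)*(1 - 4*(1 - 2))) - 12/5*⅙ = 8*(-(1 - 4*(-1))) - ⅖ = 8*(-(1 + 4)) - ⅖ = 8*(-1*5) - ⅖ = 8*(-5) - ⅖ = -40 - ⅖ = -202/5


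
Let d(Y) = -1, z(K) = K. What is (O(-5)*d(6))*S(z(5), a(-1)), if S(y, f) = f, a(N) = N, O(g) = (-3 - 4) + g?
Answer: -12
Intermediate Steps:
O(g) = -7 + g
(O(-5)*d(6))*S(z(5), a(-1)) = ((-7 - 5)*(-1))*(-1) = -12*(-1)*(-1) = 12*(-1) = -12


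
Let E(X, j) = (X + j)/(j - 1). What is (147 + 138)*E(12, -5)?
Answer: -665/2 ≈ -332.50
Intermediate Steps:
E(X, j) = (X + j)/(-1 + j)
(147 + 138)*E(12, -5) = (147 + 138)*((12 - 5)/(-1 - 5)) = 285*(7/(-6)) = 285*(-1/6*7) = 285*(-7/6) = -665/2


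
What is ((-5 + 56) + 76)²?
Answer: 16129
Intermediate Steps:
((-5 + 56) + 76)² = (51 + 76)² = 127² = 16129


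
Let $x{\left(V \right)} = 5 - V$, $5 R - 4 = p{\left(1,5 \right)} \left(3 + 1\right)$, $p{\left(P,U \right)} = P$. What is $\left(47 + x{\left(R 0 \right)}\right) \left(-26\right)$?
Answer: $-1352$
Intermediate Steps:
$R = \frac{8}{5}$ ($R = \frac{4}{5} + \frac{1 \left(3 + 1\right)}{5} = \frac{4}{5} + \frac{1 \cdot 4}{5} = \frac{4}{5} + \frac{1}{5} \cdot 4 = \frac{4}{5} + \frac{4}{5} = \frac{8}{5} \approx 1.6$)
$\left(47 + x{\left(R 0 \right)}\right) \left(-26\right) = \left(47 + \left(5 - \frac{8}{5} \cdot 0\right)\right) \left(-26\right) = \left(47 + \left(5 - 0\right)\right) \left(-26\right) = \left(47 + \left(5 + 0\right)\right) \left(-26\right) = \left(47 + 5\right) \left(-26\right) = 52 \left(-26\right) = -1352$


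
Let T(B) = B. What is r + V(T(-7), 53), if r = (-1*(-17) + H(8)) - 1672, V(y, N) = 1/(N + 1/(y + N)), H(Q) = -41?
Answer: -4136498/2439 ≈ -1696.0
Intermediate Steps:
V(y, N) = 1/(N + 1/(N + y))
r = -1696 (r = (-1*(-17) - 41) - 1672 = (17 - 41) - 1672 = -24 - 1672 = -1696)
r + V(T(-7), 53) = -1696 + (53 - 7)/(1 + 53**2 + 53*(-7)) = -1696 + 46/(1 + 2809 - 371) = -1696 + 46/2439 = -4136498/2439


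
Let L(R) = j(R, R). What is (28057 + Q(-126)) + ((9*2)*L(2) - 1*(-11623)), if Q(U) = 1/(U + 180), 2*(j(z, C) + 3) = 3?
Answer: 2141263/54 ≈ 39653.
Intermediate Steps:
j(z, C) = -3/2 (j(z, C) = -3 + (½)*3 = -3 + 3/2 = -3/2)
Q(U) = 1/(180 + U)
L(R) = -3/2
(28057 + Q(-126)) + ((9*2)*L(2) - 1*(-11623)) = (28057 + 1/(180 - 126)) + ((9*2)*(-3/2) - 1*(-11623)) = (28057 + 1/54) + (18*(-3/2) + 11623) = (28057 + 1/54) + (-27 + 11623) = 1515079/54 + 11596 = 2141263/54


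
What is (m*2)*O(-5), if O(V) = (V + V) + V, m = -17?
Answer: 510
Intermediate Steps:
O(V) = 3*V (O(V) = 2*V + V = 3*V)
(m*2)*O(-5) = (-17*2)*(3*(-5)) = -34*(-15) = 510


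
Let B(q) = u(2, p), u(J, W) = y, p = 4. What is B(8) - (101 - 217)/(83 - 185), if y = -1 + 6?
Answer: 197/51 ≈ 3.8627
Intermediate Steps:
y = 5
u(J, W) = 5
B(q) = 5
B(8) - (101 - 217)/(83 - 185) = 5 - (101 - 217)/(83 - 185) = 5 - (-116)/(-102) = 5 - (-116)*(-1)/102 = 5 - 1*58/51 = 5 - 58/51 = 197/51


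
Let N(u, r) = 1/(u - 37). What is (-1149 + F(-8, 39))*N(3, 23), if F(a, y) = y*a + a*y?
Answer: 1773/34 ≈ 52.147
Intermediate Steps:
N(u, r) = 1/(-37 + u)
F(a, y) = 2*a*y (F(a, y) = a*y + a*y = 2*a*y)
(-1149 + F(-8, 39))*N(3, 23) = (-1149 + 2*(-8)*39)/(-37 + 3) = (-1149 - 624)/(-34) = -1773*(-1/34) = 1773/34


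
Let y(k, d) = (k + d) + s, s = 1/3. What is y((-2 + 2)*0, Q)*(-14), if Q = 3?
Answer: -140/3 ≈ -46.667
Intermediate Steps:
s = 1/3 ≈ 0.33333
y(k, d) = 1/3 + d + k (y(k, d) = (k + d) + 1/3 = (d + k) + 1/3 = 1/3 + d + k)
y((-2 + 2)*0, Q)*(-14) = (1/3 + 3 + (-2 + 2)*0)*(-14) = (1/3 + 3 + 0*0)*(-14) = (1/3 + 3 + 0)*(-14) = (10/3)*(-14) = -140/3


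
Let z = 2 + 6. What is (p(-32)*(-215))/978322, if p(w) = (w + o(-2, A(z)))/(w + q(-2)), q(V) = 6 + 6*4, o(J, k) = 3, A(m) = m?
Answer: -6235/1956644 ≈ -0.0031866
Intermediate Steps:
z = 8
q(V) = 30 (q(V) = 6 + 24 = 30)
p(w) = (3 + w)/(30 + w) (p(w) = (w + 3)/(w + 30) = (3 + w)/(30 + w))
(p(-32)*(-215))/978322 = (((3 - 32)/(30 - 32))*(-215))/978322 = ((-29/(-2))*(-215))*(1/978322) = (-½*(-29)*(-215))*(1/978322) = ((29/2)*(-215))*(1/978322) = -6235/2*1/978322 = -6235/1956644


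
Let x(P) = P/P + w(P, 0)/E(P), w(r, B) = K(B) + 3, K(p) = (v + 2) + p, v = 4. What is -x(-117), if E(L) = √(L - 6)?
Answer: -1 + 3*I*√123/41 ≈ -1.0 + 0.8115*I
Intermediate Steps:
K(p) = 6 + p (K(p) = (4 + 2) + p = 6 + p)
E(L) = √(-6 + L)
w(r, B) = 9 + B (w(r, B) = (6 + B) + 3 = 9 + B)
x(P) = 1 + 9/√(-6 + P) (x(P) = P/P + (9 + 0)/(√(-6 + P)) = 1 + 9/√(-6 + P))
-x(-117) = -(1 + 9/√(-6 - 117)) = -(1 + 9/√(-123)) = -(1 + 9*(-I*√123/123)) = -(1 - 3*I*√123/41) = -1 + 3*I*√123/41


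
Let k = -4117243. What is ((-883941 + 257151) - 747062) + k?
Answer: -5491095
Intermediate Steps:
((-883941 + 257151) - 747062) + k = ((-883941 + 257151) - 747062) - 4117243 = (-626790 - 747062) - 4117243 = -1373852 - 4117243 = -5491095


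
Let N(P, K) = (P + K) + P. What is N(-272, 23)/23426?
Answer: -521/23426 ≈ -0.022240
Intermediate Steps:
N(P, K) = K + 2*P (N(P, K) = (K + P) + P = K + 2*P)
N(-272, 23)/23426 = (23 + 2*(-272))/23426 = (23 - 544)*(1/23426) = -521*1/23426 = -521/23426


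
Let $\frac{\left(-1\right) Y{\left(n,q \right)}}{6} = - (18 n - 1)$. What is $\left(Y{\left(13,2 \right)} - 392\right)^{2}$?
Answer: $1012036$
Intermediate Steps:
$Y{\left(n,q \right)} = -6 + 108 n$ ($Y{\left(n,q \right)} = - 6 \left(- (18 n - 1)\right) = - 6 \left(- (-1 + 18 n)\right) = - 6 \left(1 - 18 n\right) = -6 + 108 n$)
$\left(Y{\left(13,2 \right)} - 392\right)^{2} = \left(\left(-6 + 108 \cdot 13\right) - 392\right)^{2} = \left(\left(-6 + 1404\right) - 392\right)^{2} = \left(1398 - 392\right)^{2} = 1006^{2} = 1012036$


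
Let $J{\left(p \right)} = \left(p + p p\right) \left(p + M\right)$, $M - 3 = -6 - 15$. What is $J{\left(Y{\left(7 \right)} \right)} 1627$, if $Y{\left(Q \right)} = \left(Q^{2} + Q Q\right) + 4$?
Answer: $1435834008$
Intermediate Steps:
$M = -18$ ($M = 3 - 21 = -18$)
$Y{\left(Q \right)} = 4 + 2 Q^{2}$ ($Y{\left(Q \right)} = \left(Q^{2} + Q^{2}\right) + 4 = 2 Q^{2} + 4 = 4 + 2 Q^{2}$)
$J{\left(p \right)} = \left(-18 + p\right) \left(p + p^{2}\right)$ ($J{\left(p \right)} = \left(p + p p\right) \left(p - 18\right) = \left(p + p^{2}\right) \left(-18 + p\right) = \left(-18 + p\right) \left(p + p^{2}\right)$)
$J{\left(Y{\left(7 \right)} \right)} 1627 = \left(4 + 2 \cdot 7^{2}\right) \left(-18 + \left(4 + 2 \cdot 7^{2}\right)^{2} - 17 \left(4 + 2 \cdot 7^{2}\right)\right) 1627 = \left(4 + 2 \cdot 49\right) \left(-18 + \left(4 + 2 \cdot 49\right)^{2} - 17 \left(4 + 2 \cdot 49\right)\right) 1627 = \left(4 + 98\right) \left(-18 + \left(4 + 98\right)^{2} - 17 \left(4 + 98\right)\right) 1627 = 102 \left(-18 + 102^{2} - 1734\right) 1627 = 102 \left(-18 + 10404 - 1734\right) 1627 = 102 \cdot 8652 \cdot 1627 = 882504 \cdot 1627 = 1435834008$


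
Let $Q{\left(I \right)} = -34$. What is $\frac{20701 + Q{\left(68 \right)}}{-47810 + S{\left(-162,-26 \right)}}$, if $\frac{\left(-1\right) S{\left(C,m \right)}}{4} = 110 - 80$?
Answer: $- \frac{20667}{47930} \approx -0.43119$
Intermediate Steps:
$S{\left(C,m \right)} = -120$ ($S{\left(C,m \right)} = - 4 \left(110 - 80\right) = \left(-4\right) 30 = -120$)
$\frac{20701 + Q{\left(68 \right)}}{-47810 + S{\left(-162,-26 \right)}} = \frac{20701 - 34}{-47810 - 120} = \frac{20667}{-47930} = 20667 \left(- \frac{1}{47930}\right) = - \frac{20667}{47930}$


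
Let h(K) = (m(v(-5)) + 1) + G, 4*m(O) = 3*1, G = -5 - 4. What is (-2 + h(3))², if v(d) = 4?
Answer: 1369/16 ≈ 85.563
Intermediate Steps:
G = -9
m(O) = ¾ (m(O) = (3*1)/4 = (¼)*3 = ¾)
h(K) = -29/4 (h(K) = (¾ + 1) - 9 = 7/4 - 9 = -29/4)
(-2 + h(3))² = (-2 - 29/4)² = (-37/4)² = 1369/16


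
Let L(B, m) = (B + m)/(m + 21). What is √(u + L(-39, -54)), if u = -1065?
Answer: 2*I*√32131/11 ≈ 32.591*I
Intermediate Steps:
L(B, m) = (B + m)/(21 + m)
√(u + L(-39, -54)) = √(-1065 + (-39 - 54)/(21 - 54)) = √(-1065 - 93/(-33)) = √(-1065 - 1/33*(-93)) = √(-1065 + 31/11) = √(-11684/11) = 2*I*√32131/11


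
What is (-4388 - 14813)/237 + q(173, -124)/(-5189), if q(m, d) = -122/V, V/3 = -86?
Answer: -1428088782/17627033 ≈ -81.017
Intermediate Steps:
V = -258 (V = 3*(-86) = -258)
q(m, d) = 61/129 (q(m, d) = -122/(-258) = -122*(-1/258) = 61/129)
(-4388 - 14813)/237 + q(173, -124)/(-5189) = (-4388 - 14813)/237 + (61/129)/(-5189) = -19201*1/237 + (61/129)*(-1/5189) = -19201/237 - 61/669381 = -1428088782/17627033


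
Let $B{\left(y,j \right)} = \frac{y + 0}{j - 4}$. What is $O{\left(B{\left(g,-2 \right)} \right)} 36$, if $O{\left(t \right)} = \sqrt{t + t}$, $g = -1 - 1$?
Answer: $12 \sqrt{6} \approx 29.394$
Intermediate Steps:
$g = -2$ ($g = -1 - 1 = -2$)
$B{\left(y,j \right)} = \frac{y}{-4 + j}$
$O{\left(t \right)} = \sqrt{2} \sqrt{t}$ ($O{\left(t \right)} = \sqrt{2 t} = \sqrt{2} \sqrt{t}$)
$O{\left(B{\left(g,-2 \right)} \right)} 36 = \sqrt{2} \sqrt{- \frac{2}{-4 - 2}} \cdot 36 = \sqrt{2} \sqrt{- \frac{2}{-6}} \cdot 36 = \sqrt{2} \sqrt{\left(-2\right) \left(- \frac{1}{6}\right)} 36 = \frac{\sqrt{2}}{\sqrt{3}} \cdot 36 = \sqrt{2} \frac{\sqrt{3}}{3} \cdot 36 = \frac{\sqrt{6}}{3} \cdot 36 = 12 \sqrt{6}$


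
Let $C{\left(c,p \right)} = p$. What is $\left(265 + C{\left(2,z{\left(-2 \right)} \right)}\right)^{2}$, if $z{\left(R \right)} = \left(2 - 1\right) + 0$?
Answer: $70756$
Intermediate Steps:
$z{\left(R \right)} = 1$ ($z{\left(R \right)} = 1 + 0 = 1$)
$\left(265 + C{\left(2,z{\left(-2 \right)} \right)}\right)^{2} = \left(265 + 1\right)^{2} = 266^{2} = 70756$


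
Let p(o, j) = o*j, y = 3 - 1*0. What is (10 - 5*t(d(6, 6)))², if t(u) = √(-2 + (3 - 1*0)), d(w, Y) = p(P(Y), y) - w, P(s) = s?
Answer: 25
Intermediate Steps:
y = 3 (y = 3 + 0 = 3)
p(o, j) = j*o
d(w, Y) = -w + 3*Y (d(w, Y) = 3*Y - w = -w + 3*Y)
t(u) = 1 (t(u) = √(-2 + (3 + 0)) = √(-2 + 3) = √1 = 1)
(10 - 5*t(d(6, 6)))² = (10 - 5*1)² = (10 - 5)² = 5² = 25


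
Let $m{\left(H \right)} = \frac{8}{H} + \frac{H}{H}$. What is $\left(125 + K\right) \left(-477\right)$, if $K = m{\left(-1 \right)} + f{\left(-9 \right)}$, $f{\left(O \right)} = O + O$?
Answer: $-47700$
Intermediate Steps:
$f{\left(O \right)} = 2 O$
$m{\left(H \right)} = 1 + \frac{8}{H}$ ($m{\left(H \right)} = \frac{8}{H} + 1 = 1 + \frac{8}{H}$)
$K = -25$ ($K = \frac{8 - 1}{-1} + 2 \left(-9\right) = \left(-1\right) 7 - 18 = -7 - 18 = -25$)
$\left(125 + K\right) \left(-477\right) = \left(125 - 25\right) \left(-477\right) = 100 \left(-477\right) = -47700$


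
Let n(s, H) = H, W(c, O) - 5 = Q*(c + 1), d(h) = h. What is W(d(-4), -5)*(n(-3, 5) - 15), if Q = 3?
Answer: 40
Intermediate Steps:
W(c, O) = 8 + 3*c (W(c, O) = 5 + 3*(c + 1) = 5 + 3*(1 + c) = 5 + (3 + 3*c) = 8 + 3*c)
W(d(-4), -5)*(n(-3, 5) - 15) = (8 + 3*(-4))*(5 - 15) = (8 - 12)*(-10) = -4*(-10) = 40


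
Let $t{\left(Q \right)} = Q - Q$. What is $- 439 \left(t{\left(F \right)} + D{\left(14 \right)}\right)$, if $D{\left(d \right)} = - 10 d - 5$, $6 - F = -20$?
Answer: $63655$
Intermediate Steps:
$F = 26$ ($F = 6 - -20 = 6 + 20 = 26$)
$D{\left(d \right)} = -5 - 10 d$
$t{\left(Q \right)} = 0$
$- 439 \left(t{\left(F \right)} + D{\left(14 \right)}\right) = - 439 \left(0 - 145\right) = \left(-439\right) \left(-145\right) = 63655$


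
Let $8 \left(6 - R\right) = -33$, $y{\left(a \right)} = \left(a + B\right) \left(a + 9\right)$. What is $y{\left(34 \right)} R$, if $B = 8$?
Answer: $\frac{73143}{4} \approx 18286.0$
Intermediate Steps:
$y{\left(a \right)} = \left(8 + a\right) \left(9 + a\right)$ ($y{\left(a \right)} = \left(a + 8\right) \left(a + 9\right) = \left(8 + a\right) \left(9 + a\right)$)
$R = \frac{81}{8}$ ($R = 6 - - \frac{33}{8} = 6 + \frac{33}{8} = \frac{81}{8} \approx 10.125$)
$y{\left(34 \right)} R = \left(72 + 34^{2} + 17 \cdot 34\right) \frac{81}{8} = \left(72 + 1156 + 578\right) \frac{81}{8} = 1806 \cdot \frac{81}{8} = \frac{73143}{4}$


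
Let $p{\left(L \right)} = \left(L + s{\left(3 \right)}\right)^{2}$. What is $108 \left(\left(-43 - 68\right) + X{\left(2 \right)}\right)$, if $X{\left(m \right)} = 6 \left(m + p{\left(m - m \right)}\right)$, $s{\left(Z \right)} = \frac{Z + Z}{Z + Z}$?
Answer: $-10044$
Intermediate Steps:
$s{\left(Z \right)} = 1$ ($s{\left(Z \right)} = \frac{2 Z}{2 Z} = 2 Z \frac{1}{2 Z} = 1$)
$p{\left(L \right)} = \left(1 + L\right)^{2}$ ($p{\left(L \right)} = \left(L + 1\right)^{2} = \left(1 + L\right)^{2}$)
$X{\left(m \right)} = 6 + 6 m$ ($X{\left(m \right)} = 6 \left(m + \left(1 + \left(m - m\right)\right)^{2}\right) = 6 \left(m + \left(1 + 0\right)^{2}\right) = 6 \left(m + 1^{2}\right) = 6 \left(m + 1\right) = 6 \left(1 + m\right) = 6 + 6 m$)
$108 \left(\left(-43 - 68\right) + X{\left(2 \right)}\right) = 108 \left(\left(-43 - 68\right) + \left(6 + 6 \cdot 2\right)\right) = 108 \left(\left(-43 - 68\right) + \left(6 + 12\right)\right) = 108 \left(-111 + 18\right) = 108 \left(-93\right) = -10044$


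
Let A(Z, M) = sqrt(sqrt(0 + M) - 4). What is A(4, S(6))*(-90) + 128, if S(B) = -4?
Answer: 128 - 90*sqrt(-4 + 2*I) ≈ 84.272 - 185.24*I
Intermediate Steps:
A(Z, M) = sqrt(-4 + sqrt(M)) (A(Z, M) = sqrt(sqrt(M) - 4) = sqrt(-4 + sqrt(M)))
A(4, S(6))*(-90) + 128 = sqrt(-4 + sqrt(-4))*(-90) + 128 = sqrt(-4 + 2*I)*(-90) + 128 = -90*sqrt(-4 + 2*I) + 128 = 128 - 90*sqrt(-4 + 2*I)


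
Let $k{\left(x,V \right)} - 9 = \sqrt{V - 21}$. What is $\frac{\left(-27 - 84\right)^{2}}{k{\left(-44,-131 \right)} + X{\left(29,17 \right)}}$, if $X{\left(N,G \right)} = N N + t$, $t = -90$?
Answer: $\frac{20535}{1267} - \frac{4107 i \sqrt{38}}{96292} \approx 16.208 - 0.26292 i$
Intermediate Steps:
$X{\left(N,G \right)} = -90 + N^{2}$ ($X{\left(N,G \right)} = N N - 90 = N^{2} - 90 = -90 + N^{2}$)
$k{\left(x,V \right)} = 9 + \sqrt{-21 + V}$ ($k{\left(x,V \right)} = 9 + \sqrt{V - 21} = 9 + \sqrt{-21 + V}$)
$\frac{\left(-27 - 84\right)^{2}}{k{\left(-44,-131 \right)} + X{\left(29,17 \right)}} = \frac{\left(-27 - 84\right)^{2}}{\left(9 + \sqrt{-21 - 131}\right) - \left(90 - 29^{2}\right)} = \frac{\left(-111\right)^{2}}{\left(9 + \sqrt{-152}\right) + \left(-90 + 841\right)} = \frac{12321}{\left(9 + 2 i \sqrt{38}\right) + 751} = \frac{12321}{760 + 2 i \sqrt{38}}$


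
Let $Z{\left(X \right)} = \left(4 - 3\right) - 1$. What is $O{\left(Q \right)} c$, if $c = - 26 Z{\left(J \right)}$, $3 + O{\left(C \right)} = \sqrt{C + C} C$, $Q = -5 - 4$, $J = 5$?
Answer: $0$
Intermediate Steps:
$Q = -9$ ($Q = -5 - 4 = -9$)
$O{\left(C \right)} = -3 + \sqrt{2} C^{\frac{3}{2}}$ ($O{\left(C \right)} = -3 + \sqrt{C + C} C = -3 + \sqrt{2 C} C = -3 + \sqrt{2} \sqrt{C} C = -3 + \sqrt{2} C^{\frac{3}{2}}$)
$Z{\left(X \right)} = 0$ ($Z{\left(X \right)} = 1 - 1 = 0$)
$c = 0$ ($c = \left(-26\right) 0 = 0$)
$O{\left(Q \right)} c = \left(-3 + \sqrt{2} \left(-9\right)^{\frac{3}{2}}\right) 0 = \left(-3 + \sqrt{2} \left(- 27 i\right)\right) 0 = \left(-3 - 27 i \sqrt{2}\right) 0 = 0$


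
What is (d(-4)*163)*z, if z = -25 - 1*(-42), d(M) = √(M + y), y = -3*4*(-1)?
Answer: 5542*√2 ≈ 7837.6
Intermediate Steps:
y = 12 (y = -12*(-1) = 12)
d(M) = √(12 + M) (d(M) = √(M + 12) = √(12 + M))
z = 17 (z = -25 + 42 = 17)
(d(-4)*163)*z = (√(12 - 4)*163)*17 = (√8*163)*17 = ((2*√2)*163)*17 = (326*√2)*17 = 5542*√2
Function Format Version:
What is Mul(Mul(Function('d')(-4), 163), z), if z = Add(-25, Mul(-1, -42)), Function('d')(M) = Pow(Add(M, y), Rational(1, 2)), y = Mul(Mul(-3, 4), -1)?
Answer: Mul(5542, Pow(2, Rational(1, 2))) ≈ 7837.6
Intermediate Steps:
y = 12 (y = Mul(-12, -1) = 12)
Function('d')(M) = Pow(Add(12, M), Rational(1, 2)) (Function('d')(M) = Pow(Add(M, 12), Rational(1, 2)) = Pow(Add(12, M), Rational(1, 2)))
z = 17 (z = Add(-25, 42) = 17)
Mul(Mul(Function('d')(-4), 163), z) = Mul(Mul(Pow(Add(12, -4), Rational(1, 2)), 163), 17) = Mul(Mul(Pow(8, Rational(1, 2)), 163), 17) = Mul(Mul(Mul(2, Pow(2, Rational(1, 2))), 163), 17) = Mul(Mul(326, Pow(2, Rational(1, 2))), 17) = Mul(5542, Pow(2, Rational(1, 2)))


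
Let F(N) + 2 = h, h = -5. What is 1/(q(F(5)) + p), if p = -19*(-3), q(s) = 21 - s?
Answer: 1/85 ≈ 0.011765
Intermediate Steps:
F(N) = -7 (F(N) = -2 - 5 = -7)
p = 57
1/(q(F(5)) + p) = 1/((21 - 1*(-7)) + 57) = 1/((21 + 7) + 57) = 1/(28 + 57) = 1/85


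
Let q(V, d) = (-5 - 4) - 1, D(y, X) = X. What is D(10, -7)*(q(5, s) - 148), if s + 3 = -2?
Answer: 1106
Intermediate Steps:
s = -5 (s = -3 - 2 = -5)
q(V, d) = -10 (q(V, d) = -9 - 1 = -10)
D(10, -7)*(q(5, s) - 148) = -7*(-10 - 148) = -7*(-158) = 1106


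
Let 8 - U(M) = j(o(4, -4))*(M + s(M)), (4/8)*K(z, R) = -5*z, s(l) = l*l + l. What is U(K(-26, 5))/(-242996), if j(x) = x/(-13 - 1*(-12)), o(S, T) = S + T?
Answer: -2/60749 ≈ -3.2922e-5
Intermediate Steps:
s(l) = l + l² (s(l) = l² + l = l + l²)
j(x) = -x (j(x) = x/(-13 + 12) = x/(-1) = x*(-1) = -x)
K(z, R) = -10*z (K(z, R) = 2*(-5*z) = -10*z)
U(M) = 8 (U(M) = 8 - (-(4 - 4))*(M + M*(1 + M)) = 8 - (-1*0)*(M + M*(1 + M)) = 8 - 0*(M + M*(1 + M)) = 8 - 1*0 = 8 + 0 = 8)
U(K(-26, 5))/(-242996) = 8/(-242996) = 8*(-1/242996) = -2/60749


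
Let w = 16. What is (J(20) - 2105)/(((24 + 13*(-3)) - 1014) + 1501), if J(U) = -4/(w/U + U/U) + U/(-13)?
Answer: -246725/55224 ≈ -4.4677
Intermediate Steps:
J(U) = -4/(1 + 16/U) - U/13 (J(U) = -4/(16/U + U/U) + U/(-13) = -4/(16/U + 1) + U*(-1/13) = -4/(1 + 16/U) - U/13)
(J(20) - 2105)/(((24 + 13*(-3)) - 1014) + 1501) = (-1*20*(68 + 20)/(208 + 13*20) - 2105)/(((24 + 13*(-3)) - 1014) + 1501) = (-1*20*88/(208 + 260) - 2105)/(((24 - 39) - 1014) + 1501) = (-1*20*88/468 - 2105)/((-15 - 1014) + 1501) = (-1*20*1/468*88 - 2105)/(-1029 + 1501) = (-440/117 - 2105)/472 = -246725/117*1/472 = -246725/55224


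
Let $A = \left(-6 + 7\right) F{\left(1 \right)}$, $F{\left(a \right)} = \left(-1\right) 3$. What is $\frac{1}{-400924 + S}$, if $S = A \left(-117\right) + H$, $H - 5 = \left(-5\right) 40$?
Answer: $- \frac{1}{400768} \approx -2.4952 \cdot 10^{-6}$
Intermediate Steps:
$F{\left(a \right)} = -3$
$A = -3$ ($A = \left(-6 + 7\right) \left(-3\right) = 1 \left(-3\right) = -3$)
$H = -195$ ($H = 5 - 200 = -195$)
$S = 156$ ($S = \left(-3\right) \left(-117\right) - 195 = 351 - 195 = 156$)
$\frac{1}{-400924 + S} = \frac{1}{-400924 + 156} = \frac{1}{-400768} = - \frac{1}{400768}$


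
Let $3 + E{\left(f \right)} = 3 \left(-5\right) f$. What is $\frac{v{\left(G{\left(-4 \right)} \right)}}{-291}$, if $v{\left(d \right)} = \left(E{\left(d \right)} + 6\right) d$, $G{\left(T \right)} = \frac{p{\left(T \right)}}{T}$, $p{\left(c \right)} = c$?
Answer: $\frac{4}{97} \approx 0.041237$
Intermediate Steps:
$E{\left(f \right)} = -3 - 15 f$ ($E{\left(f \right)} = -3 + 3 \left(-5\right) f = -3 - 15 f$)
$G{\left(T \right)} = 1$ ($G{\left(T \right)} = \frac{T}{T} = 1$)
$v{\left(d \right)} = d \left(3 - 15 d\right)$ ($v{\left(d \right)} = \left(\left(-3 - 15 d\right) + 6\right) d = \left(3 - 15 d\right) d = d \left(3 - 15 d\right)$)
$\frac{v{\left(G{\left(-4 \right)} \right)}}{-291} = \frac{3 \cdot 1 \left(1 - 5\right)}{-291} = 3 \cdot 1 \left(1 - 5\right) \left(- \frac{1}{291}\right) = 3 \cdot 1 \left(-4\right) \left(- \frac{1}{291}\right) = \left(-12\right) \left(- \frac{1}{291}\right) = \frac{4}{97}$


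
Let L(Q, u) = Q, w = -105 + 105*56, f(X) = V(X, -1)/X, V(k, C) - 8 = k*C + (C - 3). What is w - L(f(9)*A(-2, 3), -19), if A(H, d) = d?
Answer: 17330/3 ≈ 5776.7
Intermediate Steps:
V(k, C) = 5 + C + C*k (V(k, C) = 8 + (k*C + (C - 3)) = 8 + (C*k + (-3 + C)) = 8 + (-3 + C + C*k) = 5 + C + C*k)
f(X) = (4 - X)/X (f(X) = (5 - 1 - X)/X = (4 - X)/X)
w = 5775 (w = -105 + 5880 = 5775)
w - L(f(9)*A(-2, 3), -19) = 5775 - (4 - 1*9)/9*3 = 5775 - (4 - 9)/9*3 = 5775 - (⅑)*(-5)*3 = 5775 - (-5)*3/9 = 5775 - 1*(-5/3) = 5775 + 5/3 = 17330/3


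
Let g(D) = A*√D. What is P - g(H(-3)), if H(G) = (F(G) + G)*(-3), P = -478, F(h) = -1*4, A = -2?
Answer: -478 + 2*√21 ≈ -468.83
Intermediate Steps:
F(h) = -4
H(G) = 12 - 3*G (H(G) = (-4 + G)*(-3) = 12 - 3*G)
g(D) = -2*√D
P - g(H(-3)) = -478 - (-2)*√(12 - 3*(-3)) = -478 - (-2)*√(12 + 9) = -478 - (-2)*√21 = -478 + 2*√21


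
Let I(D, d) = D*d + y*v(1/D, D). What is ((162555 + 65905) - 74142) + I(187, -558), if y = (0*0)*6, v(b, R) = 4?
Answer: 49972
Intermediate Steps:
y = 0 (y = 0*6 = 0)
I(D, d) = D*d (I(D, d) = D*d + 0*4 = D*d + 0 = D*d)
((162555 + 65905) - 74142) + I(187, -558) = ((162555 + 65905) - 74142) + 187*(-558) = (228460 - 74142) - 104346 = 154318 - 104346 = 49972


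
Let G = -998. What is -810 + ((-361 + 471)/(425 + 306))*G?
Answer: -701890/731 ≈ -960.18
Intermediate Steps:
-810 + ((-361 + 471)/(425 + 306))*G = -810 + ((-361 + 471)/(425 + 306))*(-998) = -810 + (110/731)*(-998) = -810 - 109780/731 = -701890/731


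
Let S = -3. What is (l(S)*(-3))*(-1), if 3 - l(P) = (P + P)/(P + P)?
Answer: 6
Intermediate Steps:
l(P) = 2 (l(P) = 3 - (P + P)/(P + P) = 3 - 2*P/(2*P) = 3 - 2*P*1/(2*P) = 3 - 1*1 = 3 - 1 = 2)
(l(S)*(-3))*(-1) = (2*(-3))*(-1) = -6*(-1) = 6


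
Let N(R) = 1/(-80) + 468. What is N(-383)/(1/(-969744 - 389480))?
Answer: -6360998417/10 ≈ -6.3610e+8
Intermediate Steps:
N(R) = 37439/80 (N(R) = -1/80 + 468 = 37439/80)
N(-383)/(1/(-969744 - 389480)) = 37439/(80*(1/(-969744 - 389480))) = 37439/(80*(1/(-1359224))) = 37439/(80*(-1/1359224)) = (37439/80)*(-1359224) = -6360998417/10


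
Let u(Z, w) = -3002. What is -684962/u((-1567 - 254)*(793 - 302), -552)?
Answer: 342481/1501 ≈ 228.17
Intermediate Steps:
-684962/u((-1567 - 254)*(793 - 302), -552) = -684962/(-3002) = -684962*(-1/3002) = 342481/1501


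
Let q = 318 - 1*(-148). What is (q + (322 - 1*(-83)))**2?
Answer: 758641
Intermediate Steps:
q = 466 (q = 318 + 148 = 466)
(q + (322 - 1*(-83)))**2 = (466 + (322 - 1*(-83)))**2 = (466 + (322 + 83))**2 = (466 + 405)**2 = 871**2 = 758641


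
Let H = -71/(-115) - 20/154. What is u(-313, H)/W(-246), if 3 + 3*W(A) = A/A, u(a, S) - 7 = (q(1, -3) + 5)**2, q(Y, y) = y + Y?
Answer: -24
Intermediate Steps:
q(Y, y) = Y + y
H = 4317/8855 (H = -71*(-1/115) - 20*1/154 = 71/115 - 10/77 = 4317/8855 ≈ 0.48752)
u(a, S) = 16 (u(a, S) = 7 + ((1 - 3) + 5)**2 = 7 + (-2 + 5)**2 = 7 + 3**2 = 7 + 9 = 16)
W(A) = -2/3 (W(A) = -1 + (A/A)/3 = -1 + (1/3)*1 = -1 + 1/3 = -2/3)
u(-313, H)/W(-246) = 16/(-2/3) = 16*(-3/2) = -24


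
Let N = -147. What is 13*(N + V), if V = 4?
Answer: -1859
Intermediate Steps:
13*(N + V) = 13*(-147 + 4) = 13*(-143) = -1859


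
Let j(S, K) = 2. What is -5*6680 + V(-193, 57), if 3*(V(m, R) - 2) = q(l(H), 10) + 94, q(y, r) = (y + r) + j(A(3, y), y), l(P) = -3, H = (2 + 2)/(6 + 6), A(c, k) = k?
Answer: -100091/3 ≈ -33364.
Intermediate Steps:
H = ⅓ (H = 4/12 = 4*(1/12) = ⅓ ≈ 0.33333)
q(y, r) = 2 + r + y (q(y, r) = (y + r) + 2 = (r + y) + 2 = 2 + r + y)
V(m, R) = 109/3 (V(m, R) = 2 + ((2 + 10 - 3) + 94)/3 = 2 + (9 + 94)/3 = 2 + (⅓)*103 = 2 + 103/3 = 109/3)
-5*6680 + V(-193, 57) = -5*6680 + 109/3 = -33400 + 109/3 = -100091/3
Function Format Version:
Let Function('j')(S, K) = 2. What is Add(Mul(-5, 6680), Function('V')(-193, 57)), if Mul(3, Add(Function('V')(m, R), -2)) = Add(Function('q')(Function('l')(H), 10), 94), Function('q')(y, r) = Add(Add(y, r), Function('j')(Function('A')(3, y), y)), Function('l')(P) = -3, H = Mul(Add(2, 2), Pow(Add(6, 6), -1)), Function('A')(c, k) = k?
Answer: Rational(-100091, 3) ≈ -33364.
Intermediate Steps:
H = Rational(1, 3) (H = Mul(4, Pow(12, -1)) = Mul(4, Rational(1, 12)) = Rational(1, 3) ≈ 0.33333)
Function('q')(y, r) = Add(2, r, y) (Function('q')(y, r) = Add(Add(y, r), 2) = Add(Add(r, y), 2) = Add(2, r, y))
Function('V')(m, R) = Rational(109, 3) (Function('V')(m, R) = Add(2, Mul(Rational(1, 3), Add(Add(2, 10, -3), 94))) = Add(2, Mul(Rational(1, 3), Add(9, 94))) = Add(2, Mul(Rational(1, 3), 103)) = Add(2, Rational(103, 3)) = Rational(109, 3))
Add(Mul(-5, 6680), Function('V')(-193, 57)) = Add(Mul(-5, 6680), Rational(109, 3)) = Add(-33400, Rational(109, 3)) = Rational(-100091, 3)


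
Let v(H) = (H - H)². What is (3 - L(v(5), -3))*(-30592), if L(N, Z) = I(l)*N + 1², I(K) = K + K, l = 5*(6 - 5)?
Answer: -61184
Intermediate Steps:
l = 5 (l = 5*1 = 5)
v(H) = 0 (v(H) = 0² = 0)
I(K) = 2*K
L(N, Z) = 1 + 10*N (L(N, Z) = (2*5)*N + 1² = 10*N + 1 = 1 + 10*N)
(3 - L(v(5), -3))*(-30592) = (3 - (1 + 10*0))*(-30592) = (3 - (1 + 0))*(-30592) = (3 - 1*1)*(-30592) = (3 - 1)*(-30592) = 2*(-30592) = -61184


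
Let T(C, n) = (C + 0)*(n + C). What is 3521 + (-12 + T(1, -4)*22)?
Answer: 3443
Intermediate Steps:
T(C, n) = C*(C + n)
3521 + (-12 + T(1, -4)*22) = 3521 + (-12 + (1*(1 - 4))*22) = 3521 + (-12 + (1*(-3))*22) = 3521 + (-12 - 3*22) = 3521 + (-12 - 66) = 3521 - 78 = 3443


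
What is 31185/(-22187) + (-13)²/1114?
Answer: -2817317/2246938 ≈ -1.2538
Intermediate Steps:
31185/(-22187) + (-13)²/1114 = 31185*(-1/22187) + 169*(1/1114) = -2835/2017 + 169/1114 = -2817317/2246938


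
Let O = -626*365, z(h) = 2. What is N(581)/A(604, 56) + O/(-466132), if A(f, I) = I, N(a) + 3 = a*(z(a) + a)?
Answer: 9868814155/1631462 ≈ 6049.1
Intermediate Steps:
N(a) = -3 + a*(2 + a)
O = -228490
N(581)/A(604, 56) + O/(-466132) = (-3 + 581² + 2*581)/56 - 228490/(-466132) = (-3 + 337561 + 1162)*(1/56) - 228490*(-1/466132) = 338720*(1/56) + 114245/233066 = 42340/7 + 114245/233066 = 9868814155/1631462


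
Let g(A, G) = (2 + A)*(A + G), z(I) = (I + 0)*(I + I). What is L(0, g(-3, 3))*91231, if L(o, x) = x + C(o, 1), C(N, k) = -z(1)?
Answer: -182462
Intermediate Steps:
z(I) = 2*I² (z(I) = I*(2*I) = 2*I²)
C(N, k) = -2 (C(N, k) = -2*1² = -2)
L(o, x) = -2 + x (L(o, x) = x - 2 = -2 + x)
L(0, g(-3, 3))*91231 = (-2 + ((-3)² + 2*(-3) + 2*3 - 3*3))*91231 = (-2 + (9 - 6 + 6 - 9))*91231 = (-2 + 0)*91231 = -2*91231 = -182462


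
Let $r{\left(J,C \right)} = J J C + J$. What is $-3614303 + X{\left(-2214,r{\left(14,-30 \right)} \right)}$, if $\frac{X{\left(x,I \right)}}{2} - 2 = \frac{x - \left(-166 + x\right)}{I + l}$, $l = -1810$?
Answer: $- \frac{6935839864}{1919} \approx -3.6143 \cdot 10^{6}$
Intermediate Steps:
$r{\left(J,C \right)} = J + C J^{2}$ ($r{\left(J,C \right)} = J^{2} C + J = C J^{2} + J = J + C J^{2}$)
$X{\left(x,I \right)} = 4 + \frac{332}{-1810 + I}$ ($X{\left(x,I \right)} = 4 + 2 \frac{x - \left(-166 + x\right)}{I - 1810} = 4 + 2 \frac{166}{-1810 + I} = 4 + \frac{332}{-1810 + I}$)
$-3614303 + X{\left(-2214,r{\left(14,-30 \right)} \right)} = -3614303 + \frac{4 \left(-1727 + 14 \left(1 - 420\right)\right)}{-1810 + 14 \left(1 - 420\right)} = -3614303 + \frac{4 \left(-1727 + 14 \left(-419\right)\right)}{-1810 + 14 \left(-419\right)} = -3614303 + \frac{4 \left(-1727 - 5866\right)}{-1810 - 5866} = -3614303 + 4 \frac{1}{-7676} \left(-7593\right) = -3614303 + 4 \left(- \frac{1}{7676}\right) \left(-7593\right) = -3614303 + \frac{7593}{1919} = - \frac{6935839864}{1919}$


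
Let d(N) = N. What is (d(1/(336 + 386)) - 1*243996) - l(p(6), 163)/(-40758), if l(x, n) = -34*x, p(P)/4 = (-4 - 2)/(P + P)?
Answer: -3590068772521/14713638 ≈ -2.4400e+5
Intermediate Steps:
p(P) = -12/P (p(P) = 4*((-4 - 2)/(P + P)) = 4*(-6*1/(2*P)) = 4*(-3/P) = -12/P)
(d(1/(336 + 386)) - 1*243996) - l(p(6), 163)/(-40758) = (1/(336 + 386) - 1*243996) - (-(-408)/6)/(-40758) = (1/722 - 243996) - (-(-408)/6)*(-1)/40758 = (1/722 - 243996) - (-34*(-2))*(-1)/40758 = -176165111/722 - 68*(-1)/40758 = -176165111/722 - 1*(-34/20379) = -176165111/722 + 34/20379 = -3590068772521/14713638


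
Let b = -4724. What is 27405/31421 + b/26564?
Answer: 144888404/208666861 ≈ 0.69435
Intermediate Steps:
27405/31421 + b/26564 = 27405/31421 - 4724/26564 = 27405*(1/31421) - 4724*1/26564 = 27405/31421 - 1181/6641 = 144888404/208666861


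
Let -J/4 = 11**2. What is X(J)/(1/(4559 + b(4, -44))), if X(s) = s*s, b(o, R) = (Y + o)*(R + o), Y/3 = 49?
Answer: -346933136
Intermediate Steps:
Y = 147 (Y = 3*49 = 147)
b(o, R) = (147 + o)*(R + o)
J = -484 (J = -4*11**2 = -4*121 = -484)
X(s) = s**2
X(J)/(1/(4559 + b(4, -44))) = (-484)**2/(1/(4559 + (4**2 + 147*(-44) + 147*4 - 44*4))) = 234256/(1/(4559 + (16 - 6468 + 588 - 176))) = 234256/(1/(4559 - 6040)) = 234256/(1/(-1481)) = 234256/(-1/1481) = 234256*(-1481) = -346933136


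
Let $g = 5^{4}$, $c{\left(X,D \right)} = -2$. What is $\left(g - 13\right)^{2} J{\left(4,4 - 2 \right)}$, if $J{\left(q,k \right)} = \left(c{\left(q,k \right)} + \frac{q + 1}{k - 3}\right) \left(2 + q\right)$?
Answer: $-15730848$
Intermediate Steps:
$g = 625$
$J{\left(q,k \right)} = \left(-2 + \frac{1 + q}{-3 + k}\right) \left(2 + q\right)$ ($J{\left(q,k \right)} = \left(-2 + \frac{q + 1}{k - 3}\right) \left(2 + q\right) = \left(-2 + \frac{1 + q}{-3 + k}\right) \left(2 + q\right)$)
$\left(g - 13\right)^{2} J{\left(4,4 - 2 \right)} = \left(625 - 13\right)^{2} \frac{14 + 4^{2} - 4 \left(4 - 2\right) + 9 \cdot 4 - 2 \left(4 - 2\right) 4}{-3 + \left(4 - 2\right)} = 612^{2} \frac{14 + 16 - 4 \left(4 - 2\right) + 36 - 2 \left(4 - 2\right) 4}{-3 + \left(4 - 2\right)} = 374544 \frac{14 + 16 - 8 + 36 - 4 \cdot 4}{-3 + 2} = 374544 \frac{14 + 16 - 8 + 36 - 16}{-1} = 374544 \left(\left(-1\right) 42\right) = 374544 \left(-42\right) = -15730848$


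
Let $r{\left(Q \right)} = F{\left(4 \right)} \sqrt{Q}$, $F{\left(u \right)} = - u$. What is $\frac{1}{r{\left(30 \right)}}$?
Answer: $- \frac{\sqrt{30}}{120} \approx -0.045644$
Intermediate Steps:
$r{\left(Q \right)} = - 4 \sqrt{Q}$ ($r{\left(Q \right)} = \left(-1\right) 4 \sqrt{Q} = - 4 \sqrt{Q}$)
$\frac{1}{r{\left(30 \right)}} = \frac{1}{\left(-4\right) \sqrt{30}} = - \frac{\sqrt{30}}{120}$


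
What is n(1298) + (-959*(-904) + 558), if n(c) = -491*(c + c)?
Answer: -407142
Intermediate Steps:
n(c) = -982*c
n(1298) + (-959*(-904) + 558) = -982*1298 + (-959*(-904) + 558) = -1274636 + (866936 + 558) = -1274636 + 867494 = -407142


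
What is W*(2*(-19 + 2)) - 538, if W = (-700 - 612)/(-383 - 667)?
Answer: -304754/525 ≈ -580.48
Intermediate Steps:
W = 656/525 (W = -1312/(-1050) = -1312*(-1/1050) = 656/525 ≈ 1.2495)
W*(2*(-19 + 2)) - 538 = 656*(2*(-19 + 2))/525 - 538 = 656*(2*(-17))/525 - 538 = (656/525)*(-34) - 538 = -22304/525 - 538 = -304754/525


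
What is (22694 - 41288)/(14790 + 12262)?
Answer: -9297/13526 ≈ -0.68734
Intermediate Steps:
(22694 - 41288)/(14790 + 12262) = -18594/27052 = -18594*1/27052 = -9297/13526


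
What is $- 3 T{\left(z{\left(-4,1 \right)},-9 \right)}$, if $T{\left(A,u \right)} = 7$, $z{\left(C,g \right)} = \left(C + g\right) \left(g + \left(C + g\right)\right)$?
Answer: $-21$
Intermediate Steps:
$z{\left(C,g \right)} = \left(C + g\right) \left(C + 2 g\right)$
$- 3 T{\left(z{\left(-4,1 \right)},-9 \right)} = \left(-3\right) 7 = -21$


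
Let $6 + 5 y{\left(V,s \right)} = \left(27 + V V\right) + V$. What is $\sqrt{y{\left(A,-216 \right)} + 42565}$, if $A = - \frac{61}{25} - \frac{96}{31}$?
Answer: $\frac{\sqrt{639278579530}}{3875} \approx 206.34$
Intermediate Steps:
$A = - \frac{4291}{775}$ ($A = \left(-61\right) \frac{1}{25} - \frac{96}{31} = - \frac{61}{25} - \frac{96}{31} = - \frac{4291}{775} \approx -5.5368$)
$y{\left(V,s \right)} = \frac{21}{5} + \frac{V}{5} + \frac{V^{2}}{5}$ ($y{\left(V,s \right)} = - \frac{6}{5} + \frac{\left(27 + V V\right) + V}{5} = - \frac{6}{5} + \frac{\left(27 + V^{2}\right) + V}{5} = - \frac{6}{5} + \frac{27 + V + V^{2}}{5} = - \frac{6}{5} + \left(\frac{27}{5} + \frac{V}{5} + \frac{V^{2}}{5}\right) = \frac{21}{5} + \frac{V}{5} + \frac{V^{2}}{5}$)
$\sqrt{y{\left(A,-216 \right)} + 42565} = \sqrt{\left(\frac{21}{5} + \frac{1}{5} \left(- \frac{4291}{775}\right) + \frac{\left(- \frac{4291}{775}\right)^{2}}{5}\right) + 42565} = \sqrt{\left(\frac{21}{5} - \frac{4291}{3875} + \frac{1}{5} \cdot \frac{18412681}{600625}\right) + 42565} = \sqrt{\left(\frac{21}{5} - \frac{4291}{3875} + \frac{18412681}{3003125}\right) + 42565} = \sqrt{\frac{27700281}{3003125} + 42565} = \sqrt{\frac{127855715906}{3003125}} = \frac{\sqrt{639278579530}}{3875}$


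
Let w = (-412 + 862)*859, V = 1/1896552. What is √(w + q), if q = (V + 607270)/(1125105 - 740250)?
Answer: √5720430659825938425536985510/121649586660 ≈ 621.73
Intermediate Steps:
V = 1/1896552 ≈ 5.2727e-7
q = 1151719133041/729897519960 (q = (1/1896552 + 607270)/(1125105 - 740250) = (1151719133041/1896552)/384855 = (1151719133041/1896552)*(1/384855) = 1151719133041/729897519960 ≈ 1.5779)
w = 386550 (w = 450*859 = 386550)
√(w + q) = √(386550 + 1151719133041/729897519960) = √(282143038059671041/729897519960) = √5720430659825938425536985510/121649586660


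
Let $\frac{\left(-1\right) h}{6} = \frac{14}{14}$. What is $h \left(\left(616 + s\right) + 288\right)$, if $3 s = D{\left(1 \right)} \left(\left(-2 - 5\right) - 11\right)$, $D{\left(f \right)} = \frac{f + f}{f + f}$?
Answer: $-5388$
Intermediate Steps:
$D{\left(f \right)} = 1$ ($D{\left(f \right)} = \frac{2 f}{2 f} = 2 f \frac{1}{2 f} = 1$)
$s = -6$ ($s = \frac{1 \left(\left(-2 - 5\right) - 11\right)}{3} = \frac{1 \left(-7 - 11\right)}{3} = \frac{1 \left(-18\right)}{3} = \frac{1}{3} \left(-18\right) = -6$)
$h = -6$ ($h = - 6 \cdot \frac{14}{14} = - 6 \cdot 14 \cdot \frac{1}{14} = \left(-6\right) 1 = -6$)
$h \left(\left(616 + s\right) + 288\right) = - 6 \left(\left(616 - 6\right) + 288\right) = - 6 \left(610 + 288\right) = \left(-6\right) 898 = -5388$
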